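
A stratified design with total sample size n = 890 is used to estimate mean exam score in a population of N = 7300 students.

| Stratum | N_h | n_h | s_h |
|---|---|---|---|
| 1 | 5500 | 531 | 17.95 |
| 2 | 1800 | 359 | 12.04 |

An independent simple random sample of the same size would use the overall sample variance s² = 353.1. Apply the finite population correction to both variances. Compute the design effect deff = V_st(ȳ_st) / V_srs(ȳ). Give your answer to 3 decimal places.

deff ≈ 0.950

V̂(ȳ_st) = Σ W_h² (1 − n_h/N_h) s_h²/n_h, with W_h = N_h/N and N = 7300:
  stratum 1: (5500/7300)²·(1 − 531/5500)·17.95²/531 = 0.311186
  stratum 2: (1800/7300)²·(1 − 359/1800)·12.04²/359 = 0.0196539
V_st = 0.33084
V_srs = (1 − 890/7300)·353.1/890 = 0.348372
deff = V_st / V_srs = 0.33084/0.348372 = 0.9497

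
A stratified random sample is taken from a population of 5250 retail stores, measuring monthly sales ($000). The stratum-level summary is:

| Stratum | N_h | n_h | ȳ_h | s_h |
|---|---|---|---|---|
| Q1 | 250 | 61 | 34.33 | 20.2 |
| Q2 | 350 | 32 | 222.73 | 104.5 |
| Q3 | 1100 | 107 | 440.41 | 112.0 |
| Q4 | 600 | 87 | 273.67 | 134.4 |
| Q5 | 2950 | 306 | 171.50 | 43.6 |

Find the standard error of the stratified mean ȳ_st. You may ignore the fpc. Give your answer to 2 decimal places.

V̂(ȳ_st) = Σ W_h² s_h²/n_h, with W_h = N_h/N and N = 5250:
  stratum Q1: (250/5250)²·20.2²/61 = 0.0151682
  stratum Q2: (350/5250)²·104.5²/32 = 1.5167
  stratum Q3: (1100/5250)²·112.0²/107 = 5.14658
  stratum Q4: (600/5250)²·134.4²/87 = 2.71183
  stratum Q5: (2950/5250)²·43.6²/306 = 1.96145
V̂(ȳ_st) = 11.3517
SE(ȳ_st) = √11.3517 = 3.36923

SE(ȳ_st) ≈ 3.37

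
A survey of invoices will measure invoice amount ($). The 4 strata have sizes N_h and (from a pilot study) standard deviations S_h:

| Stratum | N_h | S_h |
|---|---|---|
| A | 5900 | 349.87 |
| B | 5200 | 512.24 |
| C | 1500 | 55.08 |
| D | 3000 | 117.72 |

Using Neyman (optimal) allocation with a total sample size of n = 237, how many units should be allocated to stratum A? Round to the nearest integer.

Neyman allocation: n_h = n · N_h S_h / Σ N_i S_i, with n = 237.
  stratum A: N_h·S_h = 5900·349.87 = 2064233.00
  stratum B: N_h·S_h = 5200·512.24 = 2663648.00
  stratum C: N_h·S_h = 1500·55.08 = 82620.00
  stratum D: N_h·S_h = 3000·117.72 = 353160.00
Σ N_h S_h = 5163661.00
n for stratum A = 237·2064233.00/5163661.00 = 94.743 → 95

95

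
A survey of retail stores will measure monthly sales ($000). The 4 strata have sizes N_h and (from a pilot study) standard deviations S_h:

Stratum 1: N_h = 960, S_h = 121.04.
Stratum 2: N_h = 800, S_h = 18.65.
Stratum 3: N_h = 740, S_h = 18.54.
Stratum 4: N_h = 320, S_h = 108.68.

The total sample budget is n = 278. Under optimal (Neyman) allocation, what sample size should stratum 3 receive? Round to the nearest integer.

Neyman allocation: n_h = n · N_h S_h / Σ N_i S_i, with n = 278.
  stratum 1: N_h·S_h = 960·121.04 = 116198.40
  stratum 2: N_h·S_h = 800·18.65 = 14920.00
  stratum 3: N_h·S_h = 740·18.54 = 13719.60
  stratum 4: N_h·S_h = 320·108.68 = 34777.60
Σ N_h S_h = 179615.60
n for stratum 3 = 278·13719.60/179615.60 = 21.235 → 21

21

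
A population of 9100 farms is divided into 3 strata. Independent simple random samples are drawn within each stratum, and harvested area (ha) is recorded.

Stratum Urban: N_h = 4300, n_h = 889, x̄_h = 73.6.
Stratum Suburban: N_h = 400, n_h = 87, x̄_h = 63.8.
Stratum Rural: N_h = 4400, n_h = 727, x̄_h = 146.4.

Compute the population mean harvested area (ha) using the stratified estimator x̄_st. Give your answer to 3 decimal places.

N = Σ N_h = 9100. Stratum weights W_h = N_h/N.
x̄_st = (4300·73.6 + 400·63.8 + 4400·146.4) / 9100 = 108.36923

x̄_st ≈ 108.369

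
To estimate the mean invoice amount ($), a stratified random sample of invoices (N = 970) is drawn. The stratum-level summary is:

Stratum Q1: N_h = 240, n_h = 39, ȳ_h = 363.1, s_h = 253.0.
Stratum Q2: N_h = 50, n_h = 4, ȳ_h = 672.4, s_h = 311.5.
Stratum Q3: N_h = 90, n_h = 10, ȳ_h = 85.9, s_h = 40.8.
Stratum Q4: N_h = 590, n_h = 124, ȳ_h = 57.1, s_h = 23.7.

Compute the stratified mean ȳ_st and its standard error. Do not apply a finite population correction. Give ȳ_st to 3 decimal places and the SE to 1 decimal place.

ȳ_st ≈ 167.200, SE ≈ 13.0

ȳ_st = Σ W_h ȳ_h = (240·363.1 + 50·672.4 + 90·85.9 + 590·57.1)/970 = 167.20000
V̂(ȳ_st) = Σ W_h² s_h²/n_h, with W_h = N_h/N and N = 970:
  stratum Q1: (240/970)²·253.0²/39 = 100.474
  stratum Q2: (50/970)²·311.5²/4 = 64.4544
  stratum Q3: (90/970)²·40.8²/10 = 1.43305
  stratum Q4: (590/970)²·23.7²/124 = 1.67585
V̂(ȳ_st) = 168.038
SE(ȳ_st) = √168.038 = 12.9629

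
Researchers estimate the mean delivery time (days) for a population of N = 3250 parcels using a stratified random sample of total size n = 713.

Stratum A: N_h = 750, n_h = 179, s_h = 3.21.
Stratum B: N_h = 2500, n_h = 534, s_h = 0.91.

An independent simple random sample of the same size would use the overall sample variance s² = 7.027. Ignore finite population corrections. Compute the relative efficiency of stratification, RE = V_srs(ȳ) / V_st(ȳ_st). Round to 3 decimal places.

RE ≈ 2.474

V̂(ȳ_st) = Σ W_h² s_h²/n_h, with W_h = N_h/N and N = 3250:
  stratum A: (750/3250)²·3.21²/179 = 0.00306558
  stratum B: (2500/3250)²·0.91²/534 = 0.000917603
V_st = 0.00398318
V_srs = s²/n = 7.027/713 = 0.00985554
Relative efficiency = V_srs / V_st = 0.00985554/0.00398318 = 2.4743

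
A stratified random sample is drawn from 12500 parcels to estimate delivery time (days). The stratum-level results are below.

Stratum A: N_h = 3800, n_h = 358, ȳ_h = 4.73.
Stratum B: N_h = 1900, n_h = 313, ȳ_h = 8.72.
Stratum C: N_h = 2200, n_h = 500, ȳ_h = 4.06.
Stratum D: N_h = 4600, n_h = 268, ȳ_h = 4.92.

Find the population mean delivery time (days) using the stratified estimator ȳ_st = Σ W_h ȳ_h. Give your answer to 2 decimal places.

N = Σ N_h = 12500. Stratum weights W_h = N_h/N.
ȳ_st = (3800·4.73 + 1900·8.72 + 2200·4.06 + 4600·4.92) / 12500 = 5.2885

ȳ_st ≈ 5.29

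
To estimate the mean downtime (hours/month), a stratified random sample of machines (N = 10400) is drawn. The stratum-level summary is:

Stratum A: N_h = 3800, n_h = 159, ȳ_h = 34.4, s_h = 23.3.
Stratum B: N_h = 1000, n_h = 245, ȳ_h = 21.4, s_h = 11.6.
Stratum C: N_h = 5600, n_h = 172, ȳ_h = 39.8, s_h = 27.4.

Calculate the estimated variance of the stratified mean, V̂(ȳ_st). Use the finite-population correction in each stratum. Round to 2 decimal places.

V̂(ȳ_st) = Σ W_h² (1 − n_h/N_h) s_h²/n_h, with W_h = N_h/N and N = 10400:
  stratum A: (3800/10400)²·(1 − 159/3800)·23.3²/159 = 0.43677
  stratum B: (1000/10400)²·(1 − 245/1000)·11.6²/245 = 0.00383381
  stratum C: (5600/10400)²·(1 − 172/5600)·27.4²/172 = 1.22669
V̂(ȳ_st) = 1.66729

V̂(ȳ_st) ≈ 1.67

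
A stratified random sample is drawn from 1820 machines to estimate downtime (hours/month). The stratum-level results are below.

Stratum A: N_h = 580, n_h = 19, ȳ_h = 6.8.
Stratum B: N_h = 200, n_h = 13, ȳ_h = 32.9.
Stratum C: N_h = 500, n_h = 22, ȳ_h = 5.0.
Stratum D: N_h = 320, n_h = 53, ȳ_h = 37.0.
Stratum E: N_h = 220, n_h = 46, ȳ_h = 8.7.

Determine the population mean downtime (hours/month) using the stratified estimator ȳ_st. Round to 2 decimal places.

N = Σ N_h = 1820. Stratum weights W_h = N_h/N.
ȳ_st = (580·6.8 + 200·32.9 + 500·5.0 + 320·37.0 + 220·8.7) / 1820 = 14.7132

ȳ_st ≈ 14.71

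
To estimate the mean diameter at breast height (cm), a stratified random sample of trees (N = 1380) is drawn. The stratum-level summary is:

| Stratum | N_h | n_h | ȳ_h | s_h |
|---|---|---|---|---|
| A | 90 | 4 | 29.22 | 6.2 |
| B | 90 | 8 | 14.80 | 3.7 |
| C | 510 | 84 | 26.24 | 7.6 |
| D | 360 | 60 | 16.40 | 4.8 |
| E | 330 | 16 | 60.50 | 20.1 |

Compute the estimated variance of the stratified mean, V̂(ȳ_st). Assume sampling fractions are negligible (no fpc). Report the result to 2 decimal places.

V̂(ȳ_st) ≈ 1.61

V̂(ȳ_st) = Σ W_h² s_h²/n_h, with W_h = N_h/N and N = 1380:
  stratum A: (90/1380)²·6.2²/4 = 0.0408743
  stratum B: (90/1380)²·3.7²/8 = 0.00727847
  stratum C: (510/1380)²·7.6²/84 = 0.0939139
  stratum D: (360/1380)²·4.8²/60 = 0.0261323
  stratum E: (330/1380)²·20.1²/16 = 1.44392
V̂(ȳ_st) = 1.61211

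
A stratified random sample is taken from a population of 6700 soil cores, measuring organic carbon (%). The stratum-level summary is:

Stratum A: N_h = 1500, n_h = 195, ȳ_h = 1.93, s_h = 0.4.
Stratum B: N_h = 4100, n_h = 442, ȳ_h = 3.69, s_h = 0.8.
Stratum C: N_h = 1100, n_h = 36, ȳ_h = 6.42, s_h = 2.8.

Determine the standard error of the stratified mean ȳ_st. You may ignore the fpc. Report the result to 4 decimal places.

V̂(ȳ_st) = Σ W_h² s_h²/n_h, with W_h = N_h/N and N = 6700:
  stratum A: (1500/6700)²·0.4²/195 = 4.11262e-05
  stratum B: (4100/6700)²·0.8²/442 = 0.00054222
  stratum C: (1100/6700)²·2.8²/36 = 0.00587015
V̂(ȳ_st) = 0.0064535
SE(ȳ_st) = √0.0064535 = 0.0803337

SE(ȳ_st) ≈ 0.0803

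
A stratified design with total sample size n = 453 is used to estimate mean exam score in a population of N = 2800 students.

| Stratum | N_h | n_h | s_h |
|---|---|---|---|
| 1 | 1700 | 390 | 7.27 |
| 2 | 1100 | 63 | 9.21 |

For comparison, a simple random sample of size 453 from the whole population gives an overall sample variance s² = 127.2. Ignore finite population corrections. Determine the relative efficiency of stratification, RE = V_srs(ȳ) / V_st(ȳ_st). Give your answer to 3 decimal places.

V̂(ȳ_st) = Σ W_h² s_h²/n_h, with W_h = N_h/N and N = 2800:
  stratum 1: (1700/2800)²·7.27²/390 = 0.0499558
  stratum 2: (1100/2800)²·9.21²/63 = 0.207801
V_st = 0.257757
V_srs = s²/n = 127.2/453 = 0.280795
Relative efficiency = V_srs / V_st = 0.280795/0.257757 = 1.0894

RE ≈ 1.089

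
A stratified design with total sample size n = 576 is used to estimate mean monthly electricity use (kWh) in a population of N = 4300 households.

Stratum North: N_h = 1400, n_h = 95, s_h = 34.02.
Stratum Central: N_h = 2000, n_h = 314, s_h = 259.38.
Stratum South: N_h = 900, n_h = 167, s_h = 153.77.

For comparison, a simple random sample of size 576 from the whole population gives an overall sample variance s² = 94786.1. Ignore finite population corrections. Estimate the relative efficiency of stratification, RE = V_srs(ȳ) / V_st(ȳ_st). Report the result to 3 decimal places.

V̂(ȳ_st) = Σ W_h² s_h²/n_h, with W_h = N_h/N and N = 4300:
  stratum North: (1400/4300)²·34.02²/95 = 1.29141
  stratum Central: (2000/4300)²·259.38²/314 = 46.3518
  stratum South: (900/4300)²·153.77²/167 = 6.20262
V_st = 53.8458
V_srs = s²/n = 94786.1/576 = 164.559
Relative efficiency = V_srs / V_st = 164.559/53.8458 = 3.0561

RE ≈ 3.056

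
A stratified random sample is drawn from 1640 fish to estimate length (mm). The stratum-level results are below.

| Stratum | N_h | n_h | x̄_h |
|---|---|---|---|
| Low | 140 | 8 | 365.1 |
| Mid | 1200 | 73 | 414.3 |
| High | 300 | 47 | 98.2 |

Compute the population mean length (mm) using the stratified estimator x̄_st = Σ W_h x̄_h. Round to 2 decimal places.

x̄_st ≈ 352.28

N = Σ N_h = 1640. Stratum weights W_h = N_h/N.
x̄_st = (140·365.1 + 1200·414.3 + 300·98.2) / 1640 = 352.2768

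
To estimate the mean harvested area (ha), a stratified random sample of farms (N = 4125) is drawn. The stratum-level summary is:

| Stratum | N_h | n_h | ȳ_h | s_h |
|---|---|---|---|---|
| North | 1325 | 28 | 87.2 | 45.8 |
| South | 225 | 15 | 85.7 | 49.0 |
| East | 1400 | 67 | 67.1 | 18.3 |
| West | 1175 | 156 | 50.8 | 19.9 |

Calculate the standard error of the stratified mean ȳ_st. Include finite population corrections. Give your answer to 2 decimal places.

SE(ȳ_st) ≈ 2.96

V̂(ȳ_st) = Σ W_h² (1 − n_h/N_h) s_h²/n_h, with W_h = N_h/N and N = 4125:
  stratum North: (1325/4125)²·(1 − 28/1325)·45.8²/28 = 7.56625
  stratum South: (225/4125)²·(1 − 15/225)·49.0²/15 = 0.444483
  stratum East: (1400/4125)²·(1 − 67/1400)·18.3²/67 = 0.548198
  stratum West: (1175/4125)²·(1 − 156/1175)·19.9²/156 = 0.178626
V̂(ȳ_st) = 8.73756
SE(ȳ_st) = √8.73756 = 2.95594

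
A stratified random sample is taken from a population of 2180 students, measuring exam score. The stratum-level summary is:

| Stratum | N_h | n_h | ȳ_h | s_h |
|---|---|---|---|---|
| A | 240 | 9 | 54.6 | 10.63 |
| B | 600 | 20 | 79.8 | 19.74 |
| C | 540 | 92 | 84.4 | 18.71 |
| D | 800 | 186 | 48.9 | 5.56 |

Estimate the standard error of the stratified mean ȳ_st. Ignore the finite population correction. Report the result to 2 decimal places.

V̂(ȳ_st) = Σ W_h² s_h²/n_h, with W_h = N_h/N and N = 2180:
  stratum A: (240/2180)²·10.63²/9 = 0.152172
  stratum B: (600/2180)²·19.74²/20 = 1.47589
  stratum C: (540/2180)²·18.71²/92 = 0.233472
  stratum D: (800/2180)²·5.56²/186 = 0.0223822
V̂(ȳ_st) = 1.88391
SE(ȳ_st) = √1.88391 = 1.37256

SE(ȳ_st) ≈ 1.37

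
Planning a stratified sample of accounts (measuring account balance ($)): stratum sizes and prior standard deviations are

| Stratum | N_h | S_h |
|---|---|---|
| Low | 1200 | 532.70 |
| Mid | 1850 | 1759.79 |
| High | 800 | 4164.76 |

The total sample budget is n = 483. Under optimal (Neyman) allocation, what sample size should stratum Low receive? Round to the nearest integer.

43

Neyman allocation: n_h = n · N_h S_h / Σ N_i S_i, with n = 483.
  stratum Low: N_h·S_h = 1200·532.70 = 639240.00
  stratum Mid: N_h·S_h = 1850·1759.79 = 3255611.50
  stratum High: N_h·S_h = 800·4164.76 = 3331808.00
Σ N_h S_h = 7226659.50
n for stratum Low = 483·639240.00/7226659.50 = 42.724 → 43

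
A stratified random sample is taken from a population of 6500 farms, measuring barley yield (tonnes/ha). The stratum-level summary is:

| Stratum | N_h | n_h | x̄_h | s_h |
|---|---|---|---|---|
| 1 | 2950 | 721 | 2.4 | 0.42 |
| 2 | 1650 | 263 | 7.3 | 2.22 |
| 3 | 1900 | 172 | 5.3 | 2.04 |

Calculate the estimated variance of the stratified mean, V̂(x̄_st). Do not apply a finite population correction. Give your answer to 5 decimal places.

V̂(x̄_st) ≈ 0.00333

V̂(x̄_st) = Σ W_h² s_h²/n_h, with W_h = N_h/N and N = 6500:
  stratum 1: (2950/6500)²·0.42²/721 = 5.03942e-05
  stratum 2: (1650/6500)²·2.22²/263 = 0.00120751
  stratum 3: (1900/6500)²·2.04²/172 = 0.00206734
V̂(x̄_st) = 0.00332525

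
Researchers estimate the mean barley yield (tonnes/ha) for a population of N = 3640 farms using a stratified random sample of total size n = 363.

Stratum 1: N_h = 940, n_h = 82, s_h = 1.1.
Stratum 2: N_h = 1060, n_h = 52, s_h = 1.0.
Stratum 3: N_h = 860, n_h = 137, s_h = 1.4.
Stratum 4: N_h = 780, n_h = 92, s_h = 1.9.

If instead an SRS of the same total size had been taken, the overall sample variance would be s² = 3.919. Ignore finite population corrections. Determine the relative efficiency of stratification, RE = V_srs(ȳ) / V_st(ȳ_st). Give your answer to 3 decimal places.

V̂(ȳ_st) = Σ W_h² s_h²/n_h, with W_h = N_h/N and N = 3640:
  stratum 1: (940/3640)²·1.1²/82 = 0.000984067
  stratum 2: (1060/3640)²·1.0²/52 = 0.00163082
  stratum 3: (860/3640)²·1.4²/137 = 0.000798601
  stratum 4: (780/3640)²·1.9²/92 = 0.0018018
V_st = 0.00521528
V_srs = s²/n = 3.919/363 = 0.0107961
Relative efficiency = V_srs / V_st = 0.0107961/0.00521528 = 2.0701

RE ≈ 2.070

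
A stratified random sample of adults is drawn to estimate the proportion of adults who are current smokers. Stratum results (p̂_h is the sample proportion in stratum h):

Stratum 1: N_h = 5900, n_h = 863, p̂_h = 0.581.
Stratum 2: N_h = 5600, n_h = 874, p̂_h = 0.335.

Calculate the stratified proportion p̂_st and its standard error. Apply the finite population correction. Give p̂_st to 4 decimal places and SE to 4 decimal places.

N = 11500; stratum weights W_h = N_h/N.
p̂_st = Σ W_h p̂_h = (5900·0.581 + 5600·0.335)/11500 = 0.46121
V̂(p̂_st) = Σ W_h² (1 − n_h/N_h) p̂_h(1−p̂_h)/(n_h−1):
  stratum 1: (5900/11500)²·(1 − 863/5900)·0.581·0.419/862 = 6.34616e-05
  stratum 2: (5600/11500)²·(1 − 874/5600)·0.335·0.665/873 = 5.10668e-05
V̂(p̂_st) = 0.000114528; SE = √V̂ = 0.0107018

p̂_st ≈ 0.4612, SE ≈ 0.0107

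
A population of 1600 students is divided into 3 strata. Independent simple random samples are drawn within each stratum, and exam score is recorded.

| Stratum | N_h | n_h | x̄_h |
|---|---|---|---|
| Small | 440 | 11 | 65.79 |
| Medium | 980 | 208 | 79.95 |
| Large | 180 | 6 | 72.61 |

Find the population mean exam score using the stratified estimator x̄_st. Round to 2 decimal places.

N = Σ N_h = 1600. Stratum weights W_h = N_h/N.
x̄_st = (440·65.79 + 980·79.95 + 180·72.61) / 1600 = 75.2302

x̄_st ≈ 75.23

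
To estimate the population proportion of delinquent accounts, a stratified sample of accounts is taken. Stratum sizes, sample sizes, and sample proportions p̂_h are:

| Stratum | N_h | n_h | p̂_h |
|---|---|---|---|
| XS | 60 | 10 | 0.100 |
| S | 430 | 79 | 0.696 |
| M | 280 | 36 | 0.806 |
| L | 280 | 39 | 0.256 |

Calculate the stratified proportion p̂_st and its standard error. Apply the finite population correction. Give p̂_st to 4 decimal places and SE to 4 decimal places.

N = 1050; stratum weights W_h = N_h/N.
p̂_st = Σ W_h p̂_h = (60·0.100 + 430·0.696 + 280·0.806 + 280·0.256)/1050 = 0.57394
V̂(p̂_st) = Σ W_h² (1 − n_h/N_h) p̂_h(1−p̂_h)/(n_h−1):
  stratum XS: (60/1050)²·(1 − 10/60)·0.100·0.900/9 = 2.72109e-05
  stratum S: (430/1050)²·(1 − 79/430)·0.696·0.304/78 = 0.000371352
  stratum M: (280/1050)²·(1 − 36/280)·0.806·0.194/35 = 0.000276846
  stratum L: (280/1050)²·(1 − 39/280)·0.256·0.744/38 = 0.000306779
V̂(p̂_st) = 0.000982187; SE = √V̂ = 0.0313399

p̂_st ≈ 0.5739, SE ≈ 0.0313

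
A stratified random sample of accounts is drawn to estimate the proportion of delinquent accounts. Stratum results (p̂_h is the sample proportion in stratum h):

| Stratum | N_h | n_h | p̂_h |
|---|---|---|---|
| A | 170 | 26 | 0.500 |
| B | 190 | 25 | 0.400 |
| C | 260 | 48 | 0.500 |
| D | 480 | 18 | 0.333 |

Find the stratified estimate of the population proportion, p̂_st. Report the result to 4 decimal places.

N = 1100; stratum weights W_h = N_h/N.
p̂_st = Σ W_h p̂_h = (170·0.500 + 190·0.400 + 260·0.500 + 480·0.333)/1100 = 0.40985

p̂_st ≈ 0.4099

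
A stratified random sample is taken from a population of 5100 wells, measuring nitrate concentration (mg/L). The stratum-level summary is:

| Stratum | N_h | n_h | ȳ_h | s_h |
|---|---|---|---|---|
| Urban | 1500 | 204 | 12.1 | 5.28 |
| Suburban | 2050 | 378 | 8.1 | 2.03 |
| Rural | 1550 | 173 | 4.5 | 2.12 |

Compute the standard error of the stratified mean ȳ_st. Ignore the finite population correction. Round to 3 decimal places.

SE(ȳ_st) ≈ 0.126

V̂(ȳ_st) = Σ W_h² s_h²/n_h, with W_h = N_h/N and N = 5100:
  stratum Urban: (1500/5100)²·5.28²/204 = 0.0118217
  stratum Suburban: (2050/5100)²·2.03²/378 = 0.00176144
  stratum Rural: (1550/5100)²·2.12²/173 = 0.00239965
V̂(ȳ_st) = 0.0159828
SE(ȳ_st) = √0.0159828 = 0.126423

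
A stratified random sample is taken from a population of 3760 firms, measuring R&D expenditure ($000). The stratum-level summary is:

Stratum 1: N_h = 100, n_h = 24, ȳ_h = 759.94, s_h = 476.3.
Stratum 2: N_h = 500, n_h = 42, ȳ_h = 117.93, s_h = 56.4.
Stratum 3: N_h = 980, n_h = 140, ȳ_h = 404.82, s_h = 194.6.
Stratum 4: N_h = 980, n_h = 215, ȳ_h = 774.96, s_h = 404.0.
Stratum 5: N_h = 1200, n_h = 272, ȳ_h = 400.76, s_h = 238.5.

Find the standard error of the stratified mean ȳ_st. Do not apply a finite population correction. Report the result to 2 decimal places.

V̂(ȳ_st) = Σ W_h² s_h²/n_h, with W_h = N_h/N and N = 3760:
  stratum 1: (100/3760)²·476.3²/24 = 6.68612
  stratum 2: (500/3760)²·56.4²/42 = 1.33929
  stratum 3: (980/3760)²·194.6²/140 = 18.3753
  stratum 4: (980/3760)²·404.0²/215 = 51.5704
  stratum 5: (1200/3760)²·238.5²/272 = 21.3007
V̂(ȳ_st) = 99.2719
SE(ȳ_st) = √99.2719 = 9.96353

SE(ȳ_st) ≈ 9.96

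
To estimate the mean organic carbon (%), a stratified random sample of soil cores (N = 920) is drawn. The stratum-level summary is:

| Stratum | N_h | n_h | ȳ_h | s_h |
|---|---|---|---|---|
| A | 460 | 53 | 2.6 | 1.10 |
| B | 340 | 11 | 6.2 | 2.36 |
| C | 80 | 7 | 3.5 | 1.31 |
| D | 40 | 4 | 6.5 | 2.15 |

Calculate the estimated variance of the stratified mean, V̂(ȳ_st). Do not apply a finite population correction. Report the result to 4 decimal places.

V̂(ȳ_st) = Σ W_h² s_h²/n_h, with W_h = N_h/N and N = 920:
  stratum A: (460/920)²·1.10²/53 = 0.00570755
  stratum B: (340/920)²·2.36²/11 = 0.0691534
  stratum C: (80/920)²·1.31²/7 = 0.00185374
  stratum D: (40/920)²·2.15²/4 = 0.00218455
V̂(ȳ_st) = 0.0788992

V̂(ȳ_st) ≈ 0.0789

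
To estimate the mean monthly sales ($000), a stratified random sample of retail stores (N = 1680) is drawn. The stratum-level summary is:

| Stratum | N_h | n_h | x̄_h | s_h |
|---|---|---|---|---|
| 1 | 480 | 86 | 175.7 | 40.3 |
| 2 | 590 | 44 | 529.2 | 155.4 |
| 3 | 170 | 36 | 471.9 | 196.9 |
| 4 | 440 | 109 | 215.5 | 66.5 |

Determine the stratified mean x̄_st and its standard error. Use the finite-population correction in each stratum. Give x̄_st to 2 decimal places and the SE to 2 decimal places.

x̄_st ≈ 340.24, SE ≈ 8.64

x̄_st = Σ W_h x̄_h = (480·175.7 + 590·529.2 + 170·471.9 + 440·215.5)/1680 = 340.24226
V̂(x̄_st) = Σ W_h² (1 − n_h/N_h) s_h²/n_h, with W_h = N_h/N and N = 1680:
  stratum 1: (480/1680)²·(1 − 86/480)·40.3²/86 = 1.26541
  stratum 2: (590/1680)²·(1 − 44/590)·155.4²/44 = 62.6434
  stratum 3: (170/1680)²·(1 − 36/170)·196.9²/36 = 8.69209
  stratum 4: (440/1680)²·(1 − 109/440)·66.5²/109 = 2.09353
V̂(x̄_st) = 74.6944
SE(x̄_st) = √74.6944 = 8.64259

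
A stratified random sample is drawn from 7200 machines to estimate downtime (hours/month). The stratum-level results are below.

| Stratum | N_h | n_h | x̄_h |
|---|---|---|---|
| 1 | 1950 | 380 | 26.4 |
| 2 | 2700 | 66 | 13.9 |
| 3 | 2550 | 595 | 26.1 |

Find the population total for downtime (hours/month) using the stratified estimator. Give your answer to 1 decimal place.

τ̂_st = Σ N_h x̄_h = 1950·26.4 + 2700·13.9 + 2550·26.1 = 155565.0

τ̂_st ≈ 155565.0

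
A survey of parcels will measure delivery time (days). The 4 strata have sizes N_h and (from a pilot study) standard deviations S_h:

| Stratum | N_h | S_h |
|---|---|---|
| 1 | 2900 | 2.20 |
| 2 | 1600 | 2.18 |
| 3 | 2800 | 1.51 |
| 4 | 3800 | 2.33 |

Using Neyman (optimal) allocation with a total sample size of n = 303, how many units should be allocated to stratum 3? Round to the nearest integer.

Neyman allocation: n_h = n · N_h S_h / Σ N_i S_i, with n = 303.
  stratum 1: N_h·S_h = 2900·2.20 = 6380.00
  stratum 2: N_h·S_h = 1600·2.18 = 3488.00
  stratum 3: N_h·S_h = 2800·1.51 = 4228.00
  stratum 4: N_h·S_h = 3800·2.33 = 8854.00
Σ N_h S_h = 22950.00
n for stratum 3 = 303·4228.00/22950.00 = 55.821 → 56

56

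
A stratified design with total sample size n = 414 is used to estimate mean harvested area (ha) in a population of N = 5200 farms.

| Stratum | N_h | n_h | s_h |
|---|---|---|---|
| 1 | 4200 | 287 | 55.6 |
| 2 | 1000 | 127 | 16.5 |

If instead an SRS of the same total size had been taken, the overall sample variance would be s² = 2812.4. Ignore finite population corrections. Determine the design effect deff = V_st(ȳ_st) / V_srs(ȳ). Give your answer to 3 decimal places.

deff ≈ 1.046

V̂(ȳ_st) = Σ W_h² s_h²/n_h, with W_h = N_h/N and N = 5200:
  stratum 1: (4200/5200)²·55.6²/287 = 7.02683
  stratum 2: (1000/5200)²·16.5²/127 = 0.0792789
V_st = 7.10611
V_srs = s²/n = 2812.4/414 = 6.79324
deff = V_st / V_srs = 7.10611/6.79324 = 1.0461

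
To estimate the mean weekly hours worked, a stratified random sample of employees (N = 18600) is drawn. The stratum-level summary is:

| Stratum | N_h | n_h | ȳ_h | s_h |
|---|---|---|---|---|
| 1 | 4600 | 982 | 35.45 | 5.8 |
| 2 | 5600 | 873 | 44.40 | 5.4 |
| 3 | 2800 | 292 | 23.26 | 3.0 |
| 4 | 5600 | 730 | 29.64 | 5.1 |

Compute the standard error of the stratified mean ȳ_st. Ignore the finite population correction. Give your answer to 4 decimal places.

SE(ȳ_st) ≈ 0.0951

V̂(ȳ_st) = Σ W_h² s_h²/n_h, with W_h = N_h/N and N = 18600:
  stratum 1: (4600/18600)²·5.8²/982 = 0.00209524
  stratum 2: (5600/18600)²·5.4²/873 = 0.00302777
  stratum 3: (2800/18600)²·3.0²/292 = 0.000698473
  stratum 4: (5600/18600)²·5.1²/730 = 0.00322974
V̂(ȳ_st) = 0.00905123
SE(ȳ_st) = √0.00905123 = 0.095138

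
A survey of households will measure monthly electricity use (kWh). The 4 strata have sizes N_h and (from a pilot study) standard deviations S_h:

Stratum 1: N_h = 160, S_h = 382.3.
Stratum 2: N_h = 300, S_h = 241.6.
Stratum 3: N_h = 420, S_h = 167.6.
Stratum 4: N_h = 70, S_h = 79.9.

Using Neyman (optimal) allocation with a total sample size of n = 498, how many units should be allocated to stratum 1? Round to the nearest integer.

Neyman allocation: n_h = n · N_h S_h / Σ N_i S_i, with n = 498.
  stratum 1: N_h·S_h = 160·382.3 = 61168.00
  stratum 2: N_h·S_h = 300·241.6 = 72480.00
  stratum 3: N_h·S_h = 420·167.6 = 70392.00
  stratum 4: N_h·S_h = 70·79.9 = 5593.00
Σ N_h S_h = 209633.00
n for stratum 1 = 498·61168.00/209633.00 = 145.309 → 145

145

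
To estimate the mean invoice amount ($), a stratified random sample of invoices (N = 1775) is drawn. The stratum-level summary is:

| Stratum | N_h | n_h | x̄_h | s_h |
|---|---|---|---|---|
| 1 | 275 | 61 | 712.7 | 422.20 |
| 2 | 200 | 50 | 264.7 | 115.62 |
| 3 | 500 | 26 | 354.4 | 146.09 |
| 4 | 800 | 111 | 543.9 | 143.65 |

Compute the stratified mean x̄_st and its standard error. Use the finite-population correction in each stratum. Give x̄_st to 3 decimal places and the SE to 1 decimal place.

x̄_st ≈ 485.213, SE ≈ 12.3

x̄_st = Σ W_h x̄_h = (275·712.7 + 200·264.7 + 500·354.4 + 800·543.9)/1775 = 485.21268
V̂(x̄_st) = Σ W_h² (1 − n_h/N_h) s_h²/n_h, with W_h = N_h/N and N = 1775:
  stratum 1: (275/1775)²·(1 − 61/275)·422.20²/61 = 54.5829
  stratum 2: (200/1775)²·(1 − 50/200)·115.62²/50 = 2.54578
  stratum 3: (500/1775)²·(1 − 26/500)·146.09²/26 = 61.7475
  stratum 4: (800/1775)²·(1 − 111/800)·143.65²/111 = 32.5238
V̂(x̄_st) = 151.4
SE(x̄_st) = √151.4 = 12.3045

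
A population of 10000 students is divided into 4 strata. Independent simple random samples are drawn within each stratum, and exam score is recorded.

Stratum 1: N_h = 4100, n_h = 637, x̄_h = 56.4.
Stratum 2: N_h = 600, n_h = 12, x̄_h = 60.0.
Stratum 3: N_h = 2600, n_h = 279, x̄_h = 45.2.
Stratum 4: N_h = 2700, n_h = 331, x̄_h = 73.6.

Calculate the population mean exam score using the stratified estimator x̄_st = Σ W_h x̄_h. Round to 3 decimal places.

N = Σ N_h = 10000. Stratum weights W_h = N_h/N.
x̄_st = (4100·56.4 + 600·60.0 + 2600·45.2 + 2700·73.6) / 10000 = 58.34800

x̄_st ≈ 58.348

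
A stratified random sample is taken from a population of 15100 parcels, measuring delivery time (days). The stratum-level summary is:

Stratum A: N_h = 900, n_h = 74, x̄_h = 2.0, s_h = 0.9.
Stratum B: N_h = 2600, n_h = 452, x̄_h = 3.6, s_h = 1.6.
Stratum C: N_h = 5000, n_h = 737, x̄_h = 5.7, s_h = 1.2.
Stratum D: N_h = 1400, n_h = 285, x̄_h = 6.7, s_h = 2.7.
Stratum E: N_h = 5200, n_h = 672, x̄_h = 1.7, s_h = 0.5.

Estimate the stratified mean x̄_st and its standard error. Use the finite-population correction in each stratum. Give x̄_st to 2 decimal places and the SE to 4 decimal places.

x̄_st = Σ W_h x̄_h = (900·2.0 + 2600·3.6 + 5000·5.7 + 1400·6.7 + 5200·1.7)/15100 = 3.83311
V̂(x̄_st) = Σ W_h² (1 − n_h/N_h) s_h²/n_h, with W_h = N_h/N and N = 15100:
  stratum A: (900/15100)²·(1 − 74/900)·0.9²/74 = 3.5688e-05
  stratum B: (2600/15100)²·(1 − 452/2600)·1.6²/452 = 0.000138725
  stratum C: (5000/15100)²·(1 − 737/5000)·1.2²/737 = 0.000182653
  stratum D: (1400/15100)²·(1 − 285/1400)·2.7²/285 = 0.000175118
  stratum E: (5200/15100)²·(1 − 672/5200)·0.5²/672 = 3.84173e-05
V̂(x̄_st) = 0.000570602
SE(x̄_st) = √0.000570602 = 0.0238873

x̄_st ≈ 3.83, SE ≈ 0.0239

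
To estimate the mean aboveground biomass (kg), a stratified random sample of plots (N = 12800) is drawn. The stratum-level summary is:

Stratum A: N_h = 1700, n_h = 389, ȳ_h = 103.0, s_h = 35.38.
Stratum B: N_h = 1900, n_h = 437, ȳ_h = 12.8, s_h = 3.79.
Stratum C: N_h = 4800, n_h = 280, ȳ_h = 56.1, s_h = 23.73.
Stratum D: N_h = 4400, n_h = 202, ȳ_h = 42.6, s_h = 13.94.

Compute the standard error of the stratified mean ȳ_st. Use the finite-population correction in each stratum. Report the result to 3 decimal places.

V̂(ȳ_st) = Σ W_h² (1 − n_h/N_h) s_h²/n_h, with W_h = N_h/N and N = 12800:
  stratum A: (1700/12800)²·(1 − 389/1700)·35.38²/389 = 0.0437721
  stratum B: (1900/12800)²·(1 − 437/1900)·3.79²/437 = 0.000557667
  stratum C: (4800/12800)²·(1 − 280/4800)·23.73²/280 = 0.266316
  stratum D: (4400/12800)²·(1 − 202/4400)·13.94²/202 = 0.108455
V̂(ȳ_st) = 0.419101
SE(ȳ_st) = √0.419101 = 0.64738

SE(ȳ_st) ≈ 0.647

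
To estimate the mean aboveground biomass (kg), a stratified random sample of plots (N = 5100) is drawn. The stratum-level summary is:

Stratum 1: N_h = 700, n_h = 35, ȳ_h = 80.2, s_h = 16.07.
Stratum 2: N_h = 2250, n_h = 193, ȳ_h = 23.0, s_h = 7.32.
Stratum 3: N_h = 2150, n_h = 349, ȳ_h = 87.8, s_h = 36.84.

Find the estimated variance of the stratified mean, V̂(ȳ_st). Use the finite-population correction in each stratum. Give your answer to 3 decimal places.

V̂(ȳ_st) = Σ W_h² (1 − n_h/N_h) s_h²/n_h, with W_h = N_h/N and N = 5100:
  stratum 1: (700/5100)²·(1 − 35/700)·16.07²/35 = 0.132051
  stratum 2: (2250/5100)²·(1 − 193/2250)·7.32²/193 = 0.0494016
  stratum 3: (2150/5100)²·(1 − 349/2150)·36.84²/349 = 0.578929
V̂(ȳ_st) = 0.760382

V̂(ȳ_st) ≈ 0.760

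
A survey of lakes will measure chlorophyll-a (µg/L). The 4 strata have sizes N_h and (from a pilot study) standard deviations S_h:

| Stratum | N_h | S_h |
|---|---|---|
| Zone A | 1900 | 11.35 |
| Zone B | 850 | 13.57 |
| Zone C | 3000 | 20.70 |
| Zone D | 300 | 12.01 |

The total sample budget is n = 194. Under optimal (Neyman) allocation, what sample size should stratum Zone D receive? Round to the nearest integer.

Neyman allocation: n_h = n · N_h S_h / Σ N_i S_i, with n = 194.
  stratum Zone A: N_h·S_h = 1900·11.35 = 21565.00
  stratum Zone B: N_h·S_h = 850·13.57 = 11534.50
  stratum Zone C: N_h·S_h = 3000·20.70 = 62100.00
  stratum Zone D: N_h·S_h = 300·12.01 = 3603.00
Σ N_h S_h = 98802.50
n for stratum Zone D = 194·3603.00/98802.50 = 7.075 → 7

7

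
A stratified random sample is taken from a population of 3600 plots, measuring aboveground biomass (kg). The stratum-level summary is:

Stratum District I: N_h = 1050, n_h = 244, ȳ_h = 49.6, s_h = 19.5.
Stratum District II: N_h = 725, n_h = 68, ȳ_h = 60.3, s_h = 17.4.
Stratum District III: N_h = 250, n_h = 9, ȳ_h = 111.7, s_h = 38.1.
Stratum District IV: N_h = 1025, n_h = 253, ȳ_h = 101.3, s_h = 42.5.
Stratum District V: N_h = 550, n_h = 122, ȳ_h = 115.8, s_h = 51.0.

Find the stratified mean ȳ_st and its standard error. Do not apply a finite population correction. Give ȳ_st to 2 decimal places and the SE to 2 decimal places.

ȳ_st = Σ W_h ȳ_h = (1050·49.6 + 725·60.3 + 250·111.7 + 1025·101.3 + 550·115.8)/3600 = 80.90139
V̂(ȳ_st) = Σ W_h² s_h²/n_h, with W_h = N_h/N and N = 3600:
  stratum District I: (1050/3600)²·19.5²/244 = 0.132572
  stratum District II: (725/3600)²·17.4²/68 = 0.180576
  stratum District III: (250/3600)²·38.1²/9 = 0.777826
  stratum District IV: (1025/3600)²·42.5²/253 = 0.578762
  stratum District V: (550/3600)²·51.0²/122 = 0.497624
V̂(ȳ_st) = 2.16736
SE(ȳ_st) = √2.16736 = 1.4722

ȳ_st ≈ 80.90, SE ≈ 1.47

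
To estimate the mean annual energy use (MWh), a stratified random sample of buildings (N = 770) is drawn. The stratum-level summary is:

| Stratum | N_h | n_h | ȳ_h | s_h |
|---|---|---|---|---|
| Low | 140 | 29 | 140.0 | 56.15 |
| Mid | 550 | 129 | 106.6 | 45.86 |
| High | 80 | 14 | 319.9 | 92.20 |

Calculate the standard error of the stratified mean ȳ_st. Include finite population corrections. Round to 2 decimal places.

V̂(ȳ_st) = Σ W_h² (1 − n_h/N_h) s_h²/n_h, with W_h = N_h/N and N = 770:
  stratum Low: (140/770)²·(1 − 29/140)·56.15²/29 = 2.84952
  stratum Mid: (550/770)²·(1 − 129/550)·45.86²/129 = 6.3671
  stratum High: (80/770)²·(1 − 14/80)·92.20²/14 = 5.40737
V̂(ȳ_st) = 14.624
SE(ȳ_st) = √14.624 = 3.82413

SE(ȳ_st) ≈ 3.82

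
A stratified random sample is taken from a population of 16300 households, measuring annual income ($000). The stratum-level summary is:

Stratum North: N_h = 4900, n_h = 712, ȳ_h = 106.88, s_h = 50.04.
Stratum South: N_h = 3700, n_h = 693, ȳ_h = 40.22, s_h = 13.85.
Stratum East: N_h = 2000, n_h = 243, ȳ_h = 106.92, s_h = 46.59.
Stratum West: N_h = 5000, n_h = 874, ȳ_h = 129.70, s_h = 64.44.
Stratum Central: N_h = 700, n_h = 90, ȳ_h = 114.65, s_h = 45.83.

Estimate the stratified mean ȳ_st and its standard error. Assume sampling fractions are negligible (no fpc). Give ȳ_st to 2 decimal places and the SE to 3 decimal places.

ȳ_st = Σ W_h ȳ_h = (4900·106.88 + 3700·40.22 + 2000·106.92 + 5000·129.70 + 700·114.65)/16300 = 99.08718
V̂(ȳ_st) = Σ W_h² s_h²/n_h, with W_h = N_h/N and N = 16300:
  stratum North: (4900/16300)²·50.04²/712 = 0.317813
  stratum South: (3700/16300)²·13.85²/693 = 0.0142625
  stratum East: (2000/16300)²·46.59²/243 = 0.134482
  stratum West: (5000/16300)²·64.44²/874 = 0.447059
  stratum Central: (700/16300)²·45.83²/90 = 0.0430406
V̂(ȳ_st) = 0.956656
SE(ȳ_st) = √0.956656 = 0.978088

ȳ_st ≈ 99.09, SE ≈ 0.978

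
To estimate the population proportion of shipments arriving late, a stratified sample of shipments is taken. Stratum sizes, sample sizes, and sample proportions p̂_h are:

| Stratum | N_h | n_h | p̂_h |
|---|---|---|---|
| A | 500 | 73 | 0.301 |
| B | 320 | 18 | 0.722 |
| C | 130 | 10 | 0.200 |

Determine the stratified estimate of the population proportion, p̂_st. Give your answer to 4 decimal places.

p̂_st ≈ 0.4290

N = 950; stratum weights W_h = N_h/N.
p̂_st = Σ W_h p̂_h = (500·0.301 + 320·0.722 + 130·0.200)/950 = 0.42899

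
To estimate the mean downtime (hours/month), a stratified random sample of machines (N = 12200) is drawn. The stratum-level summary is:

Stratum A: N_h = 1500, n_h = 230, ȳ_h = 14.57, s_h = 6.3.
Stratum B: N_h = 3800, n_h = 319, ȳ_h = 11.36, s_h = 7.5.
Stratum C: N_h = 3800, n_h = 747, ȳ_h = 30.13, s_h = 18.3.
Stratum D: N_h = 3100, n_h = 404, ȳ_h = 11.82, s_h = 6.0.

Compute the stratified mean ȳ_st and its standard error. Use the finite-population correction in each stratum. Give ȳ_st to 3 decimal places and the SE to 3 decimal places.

ȳ_st ≈ 17.718, SE ≈ 0.240

ȳ_st = Σ W_h ȳ_h = (1500·14.57 + 3800·11.36 + 3800·30.13 + 3100·11.82)/12200 = 17.71795
V̂(ȳ_st) = Σ W_h² (1 − n_h/N_h) s_h²/n_h, with W_h = N_h/N and N = 12200:
  stratum A: (1500/12200)²·(1 − 230/1500)·6.3²/230 = 0.00220866
  stratum B: (3800/12200)²·(1 − 319/3800)·7.5²/319 = 0.0156711
  stratum C: (3800/12200)²·(1 − 747/3800)·18.3²/747 = 0.034944
  stratum D: (3100/12200)²·(1 − 404/3100)·6.0²/404 = 0.00500361
V̂(ȳ_st) = 0.0578274
SE(ȳ_st) = √0.0578274 = 0.240473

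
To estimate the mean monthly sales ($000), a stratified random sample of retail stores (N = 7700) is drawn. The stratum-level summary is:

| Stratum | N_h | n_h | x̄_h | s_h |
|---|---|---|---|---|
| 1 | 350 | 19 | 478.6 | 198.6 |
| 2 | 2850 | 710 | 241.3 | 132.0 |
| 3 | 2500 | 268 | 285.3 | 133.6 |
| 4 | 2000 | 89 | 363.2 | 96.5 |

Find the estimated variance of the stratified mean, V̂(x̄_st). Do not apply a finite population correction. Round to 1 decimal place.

V̂(x̄_st) = Σ W_h² s_h²/n_h, with W_h = N_h/N and N = 7700:
  stratum 1: (350/7700)²·198.6²/19 = 4.28903
  stratum 2: (2850/7700)²·132.0²/710 = 3.362
  stratum 3: (2500/7700)²·133.6²/268 = 7.02064
  stratum 4: (2000/7700)²·96.5²/89 = 7.059
V̂(x̄_st) = 21.7307

V̂(x̄_st) ≈ 21.7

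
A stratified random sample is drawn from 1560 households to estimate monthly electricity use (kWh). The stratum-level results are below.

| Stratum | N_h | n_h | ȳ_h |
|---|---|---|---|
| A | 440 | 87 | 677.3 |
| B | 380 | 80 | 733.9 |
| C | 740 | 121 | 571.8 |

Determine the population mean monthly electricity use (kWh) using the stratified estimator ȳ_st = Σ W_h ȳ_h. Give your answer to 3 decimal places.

ȳ_st ≈ 641.042

N = Σ N_h = 1560. Stratum weights W_h = N_h/N.
ȳ_st = (440·677.3 + 380·733.9 + 740·571.8) / 1560 = 641.04231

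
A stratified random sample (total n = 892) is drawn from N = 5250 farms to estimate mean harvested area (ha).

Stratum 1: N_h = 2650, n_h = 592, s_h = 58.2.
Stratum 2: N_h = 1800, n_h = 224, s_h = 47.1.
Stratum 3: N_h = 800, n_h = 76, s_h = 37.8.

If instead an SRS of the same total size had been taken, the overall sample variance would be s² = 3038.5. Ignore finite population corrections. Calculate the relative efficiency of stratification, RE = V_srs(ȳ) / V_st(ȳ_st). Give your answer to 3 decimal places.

V̂(ȳ_st) = Σ W_h² s_h²/n_h, with W_h = N_h/N and N = 5250:
  stratum 1: (2650/5250)²·58.2²/592 = 1.4578
  stratum 2: (1800/5250)²·47.1²/224 = 1.16418
  stratum 3: (800/5250)²·37.8²/76 = 0.436547
V_st = 3.05853
V_srs = s²/n = 3038.5/892 = 3.40639
Relative efficiency = V_srs / V_st = 3.40639/3.05853 = 1.1137

RE ≈ 1.114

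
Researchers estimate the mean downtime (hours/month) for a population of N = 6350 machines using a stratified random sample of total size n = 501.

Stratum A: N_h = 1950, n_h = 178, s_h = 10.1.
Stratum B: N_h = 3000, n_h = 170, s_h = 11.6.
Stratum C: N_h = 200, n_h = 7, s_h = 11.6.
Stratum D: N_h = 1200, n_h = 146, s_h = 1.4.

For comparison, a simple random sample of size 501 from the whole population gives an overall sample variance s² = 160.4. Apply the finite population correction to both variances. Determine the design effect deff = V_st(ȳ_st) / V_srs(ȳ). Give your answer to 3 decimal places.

V̂(ȳ_st) = Σ W_h² (1 − n_h/N_h) s_h²/n_h, with W_h = N_h/N and N = 6350:
  stratum A: (1950/6350)²·(1 − 178/1950)·10.1²/178 = 0.0491104
  stratum B: (3000/6350)²·(1 − 170/3000)·11.6²/170 = 0.166658
  stratum C: (200/6350)²·(1 − 7/200)·11.6²/7 = 0.0184017
  stratum D: (1200/6350)²·(1 − 146/1200)·1.4²/146 = 0.000421093
V_st = 0.234592
V_srs = (1 − 501/6350)·160.4/501 = 0.2949
deff = V_st / V_srs = 0.234592/0.2949 = 0.7955

deff ≈ 0.795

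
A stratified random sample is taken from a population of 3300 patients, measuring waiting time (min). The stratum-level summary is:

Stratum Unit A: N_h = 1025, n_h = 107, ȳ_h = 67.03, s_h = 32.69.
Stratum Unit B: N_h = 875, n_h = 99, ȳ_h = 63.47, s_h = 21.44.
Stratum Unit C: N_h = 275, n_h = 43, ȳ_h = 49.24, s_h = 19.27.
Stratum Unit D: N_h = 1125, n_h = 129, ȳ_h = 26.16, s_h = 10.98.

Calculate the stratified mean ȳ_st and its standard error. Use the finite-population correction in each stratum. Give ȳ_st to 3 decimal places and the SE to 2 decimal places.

ȳ_st = Σ W_h ȳ_h = (1025·67.03 + 875·63.47 + 275·49.24 + 1125·26.16)/3300 = 50.67061
V̂(ȳ_st) = Σ W_h² (1 − n_h/N_h) s_h²/n_h, with W_h = N_h/N and N = 3300:
  stratum Unit A: (1025/3300)²·(1 − 107/1025)·32.69²/107 = 0.862948
  stratum Unit B: (875/3300)²·(1 − 99/875)·21.44²/99 = 0.289505
  stratum Unit C: (275/3300)²·(1 − 43/275)·19.27²/43 = 0.0505927
  stratum Unit D: (1125/3300)²·(1 − 129/1125)·10.98²/129 = 0.096161
V̂(ȳ_st) = 1.29921
SE(ȳ_st) = √1.29921 = 1.13983

ȳ_st ≈ 50.671, SE ≈ 1.14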